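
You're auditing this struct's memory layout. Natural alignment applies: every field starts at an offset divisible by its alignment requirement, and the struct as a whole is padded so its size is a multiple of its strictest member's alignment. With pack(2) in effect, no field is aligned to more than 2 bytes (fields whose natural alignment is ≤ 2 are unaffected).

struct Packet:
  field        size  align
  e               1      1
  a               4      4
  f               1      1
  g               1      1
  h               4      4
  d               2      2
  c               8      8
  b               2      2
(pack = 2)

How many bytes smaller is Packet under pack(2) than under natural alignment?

natural layout:
  e at 0 (size 1, align 1) → ends 1
  pad 3 to align 4 for a
  a at 4 (size 4, align 4) → ends 8
  f at 8 (size 1, align 1) → ends 9
  g at 9 (size 1, align 1) → ends 10
  pad 2 to align 4 for h
  h at 12 (size 4, align 4) → ends 16
  d at 16 (size 2, align 2) → ends 18
  pad 6 to align 8 for c
  c at 24 (size 8, align 8) → ends 32
  b at 32 (size 2, align 2) → ends 34
  tail pad 6 to reach multiple of 8
  total 40 bytes, alignment 8
packed(2) layout:
  e at 0 (size 1, align 1) → ends 1
  pad 1 to align 2 for a
  a at 2 (size 4, align 2) → ends 6
  f at 6 (size 1, align 1) → ends 7
  g at 7 (size 1, align 1) → ends 8
  h at 8 (size 4, align 2) → ends 12
  d at 12 (size 2, align 2) → ends 14
  c at 14 (size 8, align 2) → ends 22
  b at 22 (size 2, align 2) → ends 24
  total 24 bytes, alignment 2
40 − 24 = 16

16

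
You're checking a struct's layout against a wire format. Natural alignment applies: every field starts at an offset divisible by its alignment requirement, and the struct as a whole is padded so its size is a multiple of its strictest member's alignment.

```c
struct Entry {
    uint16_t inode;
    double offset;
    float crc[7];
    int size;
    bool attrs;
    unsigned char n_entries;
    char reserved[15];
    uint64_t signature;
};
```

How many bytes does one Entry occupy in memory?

80

@0: inode [2B, align 2] → 2
+6 pad (align 8)
@8: offset [8B, align 8] → 16
@16: crc [28B, align 4] → 44
@44: size [4B, align 4] → 48
@48: attrs [1B, align 1] → 49
@49: n_entries [1B, align 1] → 50
@50: reserved [15B, align 1] → 65
+7 pad (align 8)
@72: signature [8B, align 8] → 80
size 80, align 8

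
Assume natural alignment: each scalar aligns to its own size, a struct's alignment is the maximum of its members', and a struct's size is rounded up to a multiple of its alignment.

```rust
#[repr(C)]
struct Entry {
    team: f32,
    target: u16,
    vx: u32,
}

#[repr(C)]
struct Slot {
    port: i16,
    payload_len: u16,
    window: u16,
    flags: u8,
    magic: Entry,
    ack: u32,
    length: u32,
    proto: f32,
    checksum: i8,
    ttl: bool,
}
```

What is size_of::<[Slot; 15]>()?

Entry: 0..4  team  (4B, 4-aligned); 4..6  target  (2B, 2-aligned); 6..8  -- padding (2B); 8..12  vx  (4B, 4-aligned); sizeof = 12, alignof = 4
0..2  port  (2B, 2-aligned)
2..4  payload_len  (2B, 2-aligned)
4..6  window  (2B, 2-aligned)
6..7  flags  (1B, 1-aligned)
7..8  -- padding (1B)
8..20  magic  (12B, 4-aligned)
20..24  ack  (4B, 4-aligned)
24..28  length  (4B, 4-aligned)
28..32  proto  (4B, 4-aligned)
32..33  checksum  (1B, 1-aligned)
33..34  ttl  (1B, 1-aligned)
34..36  -- tail padding (2B)
sizeof = 36, alignof = 4
array of 15: 15 × 36 = 540

540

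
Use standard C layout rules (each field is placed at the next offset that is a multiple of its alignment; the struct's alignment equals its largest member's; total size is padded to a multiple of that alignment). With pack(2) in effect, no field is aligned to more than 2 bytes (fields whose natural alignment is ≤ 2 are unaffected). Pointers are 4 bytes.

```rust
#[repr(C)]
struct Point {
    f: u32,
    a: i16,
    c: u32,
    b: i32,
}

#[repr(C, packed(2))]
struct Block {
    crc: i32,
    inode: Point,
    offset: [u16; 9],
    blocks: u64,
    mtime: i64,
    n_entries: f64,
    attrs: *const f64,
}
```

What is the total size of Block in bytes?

Point: 0..4  f  (4B, 4-aligned); 4..6  a  (2B, 2-aligned); 6..8  -- padding (2B); 8..12  c  (4B, 4-aligned); 12..16  b  (4B, 4-aligned); sizeof = 16, alignof = 4
0..4  crc  (4B, 2-aligned)
4..20  inode  (16B, 2-aligned)
20..38  offset  (18B, 2-aligned)
38..46  blocks  (8B, 2-aligned)
46..54  mtime  (8B, 2-aligned)
54..62  n_entries  (8B, 2-aligned)
62..66  attrs  (4B, 2-aligned)
sizeof = 66, alignof = 2

66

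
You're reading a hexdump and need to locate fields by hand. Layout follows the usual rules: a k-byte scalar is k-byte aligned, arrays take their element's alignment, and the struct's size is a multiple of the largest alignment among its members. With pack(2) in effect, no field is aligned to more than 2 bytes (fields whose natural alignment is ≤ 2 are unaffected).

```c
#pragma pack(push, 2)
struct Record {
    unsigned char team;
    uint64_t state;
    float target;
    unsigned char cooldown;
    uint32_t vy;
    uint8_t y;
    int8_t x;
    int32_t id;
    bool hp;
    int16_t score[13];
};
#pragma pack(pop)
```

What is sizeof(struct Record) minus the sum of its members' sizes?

3

@0: team [1B, align 1] → 1
+1 pad (align 2)
@2: state [8B, align 2] → 10
@10: target [4B, align 2] → 14
@14: cooldown [1B, align 1] → 15
+1 pad (align 2)
@16: vy [4B, align 2] → 20
@20: y [1B, align 1] → 21
@21: x [1B, align 1] → 22
@22: id [4B, align 2] → 26
@26: hp [1B, align 1] → 27
+1 pad (align 2)
@28: score [26B, align 2] → 54
size 54, align 2
data bytes 51, size 54 → padding 3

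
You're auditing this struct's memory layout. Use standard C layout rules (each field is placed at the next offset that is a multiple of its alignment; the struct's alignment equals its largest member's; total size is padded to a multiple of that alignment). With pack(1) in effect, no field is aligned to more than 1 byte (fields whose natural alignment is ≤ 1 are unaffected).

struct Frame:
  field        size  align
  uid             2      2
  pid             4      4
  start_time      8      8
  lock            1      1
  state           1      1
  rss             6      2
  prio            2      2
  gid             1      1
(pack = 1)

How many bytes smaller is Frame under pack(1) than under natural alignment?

natural layout:
  uid at 0 (size 2, align 2) → ends 2
  pad 2 to align 4 for pid
  pid at 4 (size 4, align 4) → ends 8
  start_time at 8 (size 8, align 8) → ends 16
  lock at 16 (size 1, align 1) → ends 17
  state at 17 (size 1, align 1) → ends 18
  rss at 18 (size 6, align 2) → ends 24
  prio at 24 (size 2, align 2) → ends 26
  gid at 26 (size 1, align 1) → ends 27
  tail pad 5 to reach multiple of 8
  total 32 bytes, alignment 8
packed(1) layout:
  uid at 0 (size 2, align 1) → ends 2
  pid at 2 (size 4, align 1) → ends 6
  start_time at 6 (size 8, align 1) → ends 14
  lock at 14 (size 1, align 1) → ends 15
  state at 15 (size 1, align 1) → ends 16
  rss at 16 (size 6, align 1) → ends 22
  prio at 22 (size 2, align 1) → ends 24
  gid at 24 (size 1, align 1) → ends 25
  total 25 bytes, alignment 1
32 − 25 = 7

7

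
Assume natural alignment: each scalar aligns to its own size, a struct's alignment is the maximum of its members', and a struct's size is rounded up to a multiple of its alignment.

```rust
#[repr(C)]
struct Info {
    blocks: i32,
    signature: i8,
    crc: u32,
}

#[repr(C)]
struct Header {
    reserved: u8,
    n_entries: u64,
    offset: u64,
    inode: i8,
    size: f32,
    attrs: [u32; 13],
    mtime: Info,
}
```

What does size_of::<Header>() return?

Info: @0: blocks [4B, align 4] → 4; @4: signature [1B, align 1] → 5; +3 pad (align 4); @8: crc [4B, align 4] → 12; size 12, align 4
@0: reserved [1B, align 1] → 1
+7 pad (align 8)
@8: n_entries [8B, align 8] → 16
@16: offset [8B, align 8] → 24
@24: inode [1B, align 1] → 25
+3 pad (align 4)
@28: size [4B, align 4] → 32
@32: attrs [52B, align 4] → 84
@84: mtime [12B, align 4] → 96
size 96, align 8

96 bytes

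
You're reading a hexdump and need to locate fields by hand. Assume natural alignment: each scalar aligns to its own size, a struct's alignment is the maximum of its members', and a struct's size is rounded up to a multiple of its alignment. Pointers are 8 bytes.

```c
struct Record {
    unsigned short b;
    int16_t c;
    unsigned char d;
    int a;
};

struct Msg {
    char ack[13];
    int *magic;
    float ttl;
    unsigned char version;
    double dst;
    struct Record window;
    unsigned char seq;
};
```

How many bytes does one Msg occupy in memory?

56 bytes

Record: b at 0 (size 2, align 2) → ends 2; c at 2 (size 2, align 2) → ends 4; d at 4 (size 1, align 1) → ends 5; pad 3 to align 4 for a; a at 8 (size 4, align 4) → ends 12; total 12 bytes, alignment 4
ack at 0 (size 13, align 1) → ends 13
pad 3 to align 8 for magic
magic at 16 (size 8, align 8) → ends 24
ttl at 24 (size 4, align 4) → ends 28
version at 28 (size 1, align 1) → ends 29
pad 3 to align 8 for dst
dst at 32 (size 8, align 8) → ends 40
window at 40 (size 12, align 4) → ends 52
seq at 52 (size 1, align 1) → ends 53
tail pad 3 to reach multiple of 8
total 56 bytes, alignment 8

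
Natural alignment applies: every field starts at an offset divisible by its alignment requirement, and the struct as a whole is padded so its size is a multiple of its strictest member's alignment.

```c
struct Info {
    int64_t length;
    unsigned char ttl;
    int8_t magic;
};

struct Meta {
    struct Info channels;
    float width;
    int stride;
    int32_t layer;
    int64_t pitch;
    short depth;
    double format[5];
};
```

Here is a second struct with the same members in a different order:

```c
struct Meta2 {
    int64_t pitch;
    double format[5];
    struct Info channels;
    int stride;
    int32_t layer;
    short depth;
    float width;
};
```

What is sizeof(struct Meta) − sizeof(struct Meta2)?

8

Info: @0: length [8B, align 8] → 8; @8: ttl [1B, align 1] → 9; @9: magic [1B, align 1] → 10; +6 tail pad (align 8); size 16, align 8
@0: channels [16B, align 8] → 16
@16: width [4B, align 4] → 20
@20: stride [4B, align 4] → 24
@24: layer [4B, align 4] → 28
+4 pad (align 8)
@32: pitch [8B, align 8] → 40
@40: depth [2B, align 2] → 42
+6 pad (align 8)
@48: format [40B, align 8] → 88
size 88, align 8
— Meta2 —
@0: pitch [8B, align 8] → 8
@8: format [40B, align 8] → 48
@48: channels [16B, align 8] → 64
@64: stride [4B, align 4] → 68
@68: layer [4B, align 4] → 72
@72: depth [2B, align 2] → 74
+2 pad (align 4)
@76: width [4B, align 4] → 80
size 80, align 8
88 − 80 = 8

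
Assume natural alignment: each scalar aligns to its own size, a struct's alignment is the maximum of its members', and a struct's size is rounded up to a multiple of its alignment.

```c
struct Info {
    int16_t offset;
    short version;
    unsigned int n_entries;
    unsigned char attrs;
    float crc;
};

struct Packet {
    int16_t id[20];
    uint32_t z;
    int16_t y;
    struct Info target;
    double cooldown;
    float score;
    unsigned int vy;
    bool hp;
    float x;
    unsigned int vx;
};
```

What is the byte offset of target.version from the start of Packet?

Info: @0: offset [2B, align 2] → 2; @2: version [2B, align 2] → 4; @4: n_entries [4B, align 4] → 8; @8: attrs [1B, align 1] → 9; +3 pad (align 4); @12: crc [4B, align 4] → 16; size 16, align 4
@0: id [40B, align 2] → 40
@40: z [4B, align 4] → 44
@44: y [2B, align 2] → 46
+2 pad (align 4)
@48: target [16B, align 4] → 64
within Info: version at 2
48 + 2 = 50

50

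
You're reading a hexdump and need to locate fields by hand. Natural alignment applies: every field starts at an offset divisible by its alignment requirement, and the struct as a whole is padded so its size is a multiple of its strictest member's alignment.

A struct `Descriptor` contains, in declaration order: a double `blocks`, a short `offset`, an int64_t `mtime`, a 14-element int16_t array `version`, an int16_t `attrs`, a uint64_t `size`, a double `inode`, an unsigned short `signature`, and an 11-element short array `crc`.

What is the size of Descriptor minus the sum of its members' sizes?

@0: blocks [8B, align 8] → 8
@8: offset [2B, align 2] → 10
+6 pad (align 8)
@16: mtime [8B, align 8] → 24
@24: version [28B, align 2] → 52
@52: attrs [2B, align 2] → 54
+2 pad (align 8)
@56: size [8B, align 8] → 64
@64: inode [8B, align 8] → 72
@72: signature [2B, align 2] → 74
@74: crc [22B, align 2] → 96
size 96, align 8
data bytes 88, size 96 → padding 8

8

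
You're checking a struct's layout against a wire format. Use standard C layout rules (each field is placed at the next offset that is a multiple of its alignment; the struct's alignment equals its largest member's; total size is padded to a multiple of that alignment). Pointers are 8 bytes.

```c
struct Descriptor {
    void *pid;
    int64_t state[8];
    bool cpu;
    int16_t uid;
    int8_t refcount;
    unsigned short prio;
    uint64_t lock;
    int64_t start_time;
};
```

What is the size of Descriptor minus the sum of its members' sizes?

2

0..8  pid  (8B, 8-aligned)
8..72  state  (64B, 8-aligned)
72..73  cpu  (1B, 1-aligned)
73..74  -- padding (1B)
74..76  uid  (2B, 2-aligned)
76..77  refcount  (1B, 1-aligned)
77..78  -- padding (1B)
78..80  prio  (2B, 2-aligned)
80..88  lock  (8B, 8-aligned)
88..96  start_time  (8B, 8-aligned)
sizeof = 96, alignof = 8
data bytes 94, size 96 → padding 2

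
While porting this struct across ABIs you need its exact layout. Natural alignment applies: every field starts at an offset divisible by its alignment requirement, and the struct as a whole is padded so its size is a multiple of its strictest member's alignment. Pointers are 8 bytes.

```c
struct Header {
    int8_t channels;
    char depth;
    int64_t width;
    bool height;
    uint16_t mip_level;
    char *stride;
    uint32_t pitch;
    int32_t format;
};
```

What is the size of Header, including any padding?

@0: channels [1B, align 1] → 1
@1: depth [1B, align 1] → 2
+6 pad (align 8)
@8: width [8B, align 8] → 16
@16: height [1B, align 1] → 17
+1 pad (align 2)
@18: mip_level [2B, align 2] → 20
+4 pad (align 8)
@24: stride [8B, align 8] → 32
@32: pitch [4B, align 4] → 36
@36: format [4B, align 4] → 40
size 40, align 8

40 bytes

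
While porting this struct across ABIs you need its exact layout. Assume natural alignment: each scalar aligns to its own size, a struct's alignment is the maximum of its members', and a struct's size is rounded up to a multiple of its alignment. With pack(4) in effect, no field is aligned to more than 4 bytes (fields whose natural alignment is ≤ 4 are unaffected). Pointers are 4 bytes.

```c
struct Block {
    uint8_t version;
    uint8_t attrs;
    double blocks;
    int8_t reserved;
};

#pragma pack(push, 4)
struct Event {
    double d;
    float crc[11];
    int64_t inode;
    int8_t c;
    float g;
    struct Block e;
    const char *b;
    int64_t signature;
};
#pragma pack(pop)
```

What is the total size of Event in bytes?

104 bytes

Block: @0: version [1B, align 1] → 1; @1: attrs [1B, align 1] → 2; +6 pad (align 8); @8: blocks [8B, align 8] → 16; @16: reserved [1B, align 1] → 17; +7 tail pad (align 8); size 24, align 8
@0: d [8B, align 4] → 8
@8: crc [44B, align 4] → 52
@52: inode [8B, align 4] → 60
@60: c [1B, align 1] → 61
+3 pad (align 4)
@64: g [4B, align 4] → 68
@68: e [24B, align 4] → 92
@92: b [4B, align 4] → 96
@96: signature [8B, align 4] → 104
size 104, align 4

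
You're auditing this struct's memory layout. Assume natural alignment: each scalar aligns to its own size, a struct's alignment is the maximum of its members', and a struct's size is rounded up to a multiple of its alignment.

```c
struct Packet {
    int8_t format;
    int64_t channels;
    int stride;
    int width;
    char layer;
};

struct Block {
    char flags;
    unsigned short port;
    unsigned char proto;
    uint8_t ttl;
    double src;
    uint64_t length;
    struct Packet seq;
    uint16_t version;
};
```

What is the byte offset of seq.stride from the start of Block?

40

Packet: 0..1  format  (1B, 1-aligned); 1..8  -- padding (7B); 8..16  channels  (8B, 8-aligned); 16..20  stride  (4B, 4-aligned); 20..24  width  (4B, 4-aligned); 24..25  layer  (1B, 1-aligned); 25..32  -- tail padding (7B); sizeof = 32, alignof = 8
0..1  flags  (1B, 1-aligned)
1..2  -- padding (1B)
2..4  port  (2B, 2-aligned)
4..5  proto  (1B, 1-aligned)
5..6  ttl  (1B, 1-aligned)
6..8  -- padding (2B)
8..16  src  (8B, 8-aligned)
16..24  length  (8B, 8-aligned)
24..56  seq  (32B, 8-aligned)
within Packet: stride at 16
24 + 16 = 40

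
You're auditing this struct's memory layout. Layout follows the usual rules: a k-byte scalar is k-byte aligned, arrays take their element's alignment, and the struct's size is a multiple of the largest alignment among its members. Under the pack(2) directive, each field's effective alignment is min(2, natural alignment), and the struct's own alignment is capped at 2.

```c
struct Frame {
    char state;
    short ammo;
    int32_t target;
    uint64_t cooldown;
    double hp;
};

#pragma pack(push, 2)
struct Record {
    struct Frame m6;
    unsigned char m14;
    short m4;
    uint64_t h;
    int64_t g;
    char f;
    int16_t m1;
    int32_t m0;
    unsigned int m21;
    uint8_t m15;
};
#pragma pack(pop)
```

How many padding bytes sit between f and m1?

1

Frame: state at 0 (size 1, align 1) → ends 1; pad 1 to align 2 for ammo; ammo at 2 (size 2, align 2) → ends 4; target at 4 (size 4, align 4) → ends 8; cooldown at 8 (size 8, align 8) → ends 16; hp at 16 (size 8, align 8) → ends 24; total 24 bytes, alignment 8
m6 at 0 (size 24, align 2) → ends 24
m14 at 24 (size 1, align 1) → ends 25
pad 1 to align 2 for m4
m4 at 26 (size 2, align 2) → ends 28
h at 28 (size 8, align 2) → ends 36
g at 36 (size 8, align 2) → ends 44
f at 44 (size 1, align 1) → ends 45
pad 1 to align 2 for m1
m1 at 46 (size 2, align 2) → ends 48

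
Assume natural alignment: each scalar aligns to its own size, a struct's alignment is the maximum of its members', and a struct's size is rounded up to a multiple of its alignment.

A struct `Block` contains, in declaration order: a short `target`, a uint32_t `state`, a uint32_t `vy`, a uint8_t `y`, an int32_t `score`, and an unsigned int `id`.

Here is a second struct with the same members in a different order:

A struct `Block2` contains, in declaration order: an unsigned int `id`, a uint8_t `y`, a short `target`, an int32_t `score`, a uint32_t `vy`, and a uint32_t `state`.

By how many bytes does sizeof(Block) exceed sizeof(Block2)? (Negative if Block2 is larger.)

4

0..2  target  (2B, 2-aligned)
2..4  -- padding (2B)
4..8  state  (4B, 4-aligned)
8..12  vy  (4B, 4-aligned)
12..13  y  (1B, 1-aligned)
13..16  -- padding (3B)
16..20  score  (4B, 4-aligned)
20..24  id  (4B, 4-aligned)
sizeof = 24, alignof = 4
— Block2 —
0..4  id  (4B, 4-aligned)
4..5  y  (1B, 1-aligned)
5..6  -- padding (1B)
6..8  target  (2B, 2-aligned)
8..12  score  (4B, 4-aligned)
12..16  vy  (4B, 4-aligned)
16..20  state  (4B, 4-aligned)
sizeof = 20, alignof = 4
24 − 20 = 4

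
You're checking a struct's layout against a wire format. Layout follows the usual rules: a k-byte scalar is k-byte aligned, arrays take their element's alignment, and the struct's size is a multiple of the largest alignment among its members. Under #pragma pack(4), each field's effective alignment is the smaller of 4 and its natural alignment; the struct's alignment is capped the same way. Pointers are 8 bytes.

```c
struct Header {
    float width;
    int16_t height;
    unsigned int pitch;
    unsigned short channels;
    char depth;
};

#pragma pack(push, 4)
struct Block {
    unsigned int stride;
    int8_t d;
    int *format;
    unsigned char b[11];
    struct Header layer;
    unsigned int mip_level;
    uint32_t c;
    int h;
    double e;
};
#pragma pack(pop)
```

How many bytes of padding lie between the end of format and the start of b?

Header: 0..4  width  (4B, 4-aligned); 4..6  height  (2B, 2-aligned); 6..8  -- padding (2B); 8..12  pitch  (4B, 4-aligned); 12..14  channels  (2B, 2-aligned); 14..15  depth  (1B, 1-aligned); 15..16  -- tail padding (1B); sizeof = 16, alignof = 4
0..4  stride  (4B, 4-aligned)
4..5  d  (1B, 1-aligned)
5..8  -- padding (3B)
8..16  format  (8B, 4-aligned)
16..27  b  (11B, 1-aligned)

0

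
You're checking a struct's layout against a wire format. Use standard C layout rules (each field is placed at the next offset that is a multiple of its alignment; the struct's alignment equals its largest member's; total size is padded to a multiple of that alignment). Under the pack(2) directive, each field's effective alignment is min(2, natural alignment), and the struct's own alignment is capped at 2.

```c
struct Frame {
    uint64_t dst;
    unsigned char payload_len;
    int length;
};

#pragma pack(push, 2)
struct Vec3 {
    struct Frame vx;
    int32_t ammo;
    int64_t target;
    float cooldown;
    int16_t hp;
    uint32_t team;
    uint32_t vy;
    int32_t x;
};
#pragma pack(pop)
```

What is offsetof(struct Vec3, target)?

20

Frame: dst at 0 (size 8, align 8) → ends 8; payload_len at 8 (size 1, align 1) → ends 9; pad 3 to align 4 for length; length at 12 (size 4, align 4) → ends 16; total 16 bytes, alignment 8
vx at 0 (size 16, align 2) → ends 16
ammo at 16 (size 4, align 2) → ends 20
target at 20 (size 8, align 2) → ends 28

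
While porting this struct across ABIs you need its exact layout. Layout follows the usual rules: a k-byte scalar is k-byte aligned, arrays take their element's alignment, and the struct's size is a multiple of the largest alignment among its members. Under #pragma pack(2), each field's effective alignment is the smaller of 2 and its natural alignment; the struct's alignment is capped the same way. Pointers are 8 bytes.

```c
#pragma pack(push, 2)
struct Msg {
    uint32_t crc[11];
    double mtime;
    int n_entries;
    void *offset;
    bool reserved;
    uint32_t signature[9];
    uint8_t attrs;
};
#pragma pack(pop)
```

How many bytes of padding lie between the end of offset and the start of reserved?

@0: crc [44B, align 2] → 44
@44: mtime [8B, align 2] → 52
@52: n_entries [4B, align 2] → 56
@56: offset [8B, align 2] → 64
@64: reserved [1B, align 1] → 65

0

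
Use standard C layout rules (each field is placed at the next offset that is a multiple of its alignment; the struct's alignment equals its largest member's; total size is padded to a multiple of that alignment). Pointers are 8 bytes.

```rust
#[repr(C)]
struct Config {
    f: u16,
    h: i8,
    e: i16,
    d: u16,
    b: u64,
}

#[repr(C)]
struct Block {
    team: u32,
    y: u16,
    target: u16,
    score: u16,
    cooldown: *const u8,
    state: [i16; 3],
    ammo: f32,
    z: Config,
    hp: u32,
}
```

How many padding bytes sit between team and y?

0

Config: @0: f [2B, align 2] → 2; @2: h [1B, align 1] → 3; +1 pad (align 2); @4: e [2B, align 2] → 6; @6: d [2B, align 2] → 8; @8: b [8B, align 8] → 16; size 16, align 8
@0: team [4B, align 4] → 4
@4: y [2B, align 2] → 6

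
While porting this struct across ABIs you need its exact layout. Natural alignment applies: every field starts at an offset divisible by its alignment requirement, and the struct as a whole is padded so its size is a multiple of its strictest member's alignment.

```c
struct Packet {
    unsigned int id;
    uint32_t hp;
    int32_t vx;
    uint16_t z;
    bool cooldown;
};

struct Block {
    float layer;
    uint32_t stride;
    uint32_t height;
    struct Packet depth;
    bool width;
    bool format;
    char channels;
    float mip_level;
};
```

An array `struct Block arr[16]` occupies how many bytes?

576

Packet: id at 0 (size 4, align 4) → ends 4; hp at 4 (size 4, align 4) → ends 8; vx at 8 (size 4, align 4) → ends 12; z at 12 (size 2, align 2) → ends 14; cooldown at 14 (size 1, align 1) → ends 15; tail pad 1 to reach multiple of 4; total 16 bytes, alignment 4
layer at 0 (size 4, align 4) → ends 4
stride at 4 (size 4, align 4) → ends 8
height at 8 (size 4, align 4) → ends 12
depth at 12 (size 16, align 4) → ends 28
width at 28 (size 1, align 1) → ends 29
format at 29 (size 1, align 1) → ends 30
channels at 30 (size 1, align 1) → ends 31
pad 1 to align 4 for mip_level
mip_level at 32 (size 4, align 4) → ends 36
total 36 bytes, alignment 4
array of 16: 16 × 36 = 576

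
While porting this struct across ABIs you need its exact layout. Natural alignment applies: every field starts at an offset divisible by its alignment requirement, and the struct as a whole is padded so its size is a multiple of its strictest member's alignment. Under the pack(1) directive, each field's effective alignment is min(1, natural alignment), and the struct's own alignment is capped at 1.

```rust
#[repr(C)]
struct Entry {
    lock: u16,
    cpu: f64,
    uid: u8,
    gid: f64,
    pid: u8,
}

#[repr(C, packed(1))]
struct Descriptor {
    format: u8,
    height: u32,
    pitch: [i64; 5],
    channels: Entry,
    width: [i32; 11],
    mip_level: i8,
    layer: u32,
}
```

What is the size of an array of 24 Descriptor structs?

3216

Entry: 0..2  lock  (2B, 2-aligned); 2..8  -- padding (6B); 8..16  cpu  (8B, 8-aligned); 16..17  uid  (1B, 1-aligned); 17..24  -- padding (7B); 24..32  gid  (8B, 8-aligned); 32..33  pid  (1B, 1-aligned); 33..40  -- tail padding (7B); sizeof = 40, alignof = 8
0..1  format  (1B, 1-aligned)
1..5  height  (4B, 1-aligned)
5..45  pitch  (40B, 1-aligned)
45..85  channels  (40B, 1-aligned)
85..129  width  (44B, 1-aligned)
129..130  mip_level  (1B, 1-aligned)
130..134  layer  (4B, 1-aligned)
sizeof = 134, alignof = 1
array of 24: 24 × 134 = 3216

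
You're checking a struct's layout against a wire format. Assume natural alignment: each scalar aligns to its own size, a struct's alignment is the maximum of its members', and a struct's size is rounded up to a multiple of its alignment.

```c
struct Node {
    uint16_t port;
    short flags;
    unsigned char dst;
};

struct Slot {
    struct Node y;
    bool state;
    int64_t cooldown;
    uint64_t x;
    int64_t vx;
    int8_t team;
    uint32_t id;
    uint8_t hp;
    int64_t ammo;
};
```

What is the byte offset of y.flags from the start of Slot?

Node: 0..2  port  (2B, 2-aligned); 2..4  flags  (2B, 2-aligned); 4..5  dst  (1B, 1-aligned); 5..6  -- tail padding (1B); sizeof = 6, alignof = 2
0..6  y  (6B, 2-aligned)
within Node: flags at 2
0 + 2 = 2

2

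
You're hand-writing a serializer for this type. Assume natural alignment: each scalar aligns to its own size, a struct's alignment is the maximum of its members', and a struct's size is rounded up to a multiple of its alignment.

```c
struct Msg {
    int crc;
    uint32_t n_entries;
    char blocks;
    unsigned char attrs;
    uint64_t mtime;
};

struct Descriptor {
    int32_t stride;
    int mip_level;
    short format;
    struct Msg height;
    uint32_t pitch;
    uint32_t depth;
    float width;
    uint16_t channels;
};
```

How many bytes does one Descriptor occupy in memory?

56 bytes

Msg: @0: crc [4B, align 4] → 4; @4: n_entries [4B, align 4] → 8; @8: blocks [1B, align 1] → 9; @9: attrs [1B, align 1] → 10; +6 pad (align 8); @16: mtime [8B, align 8] → 24; size 24, align 8
@0: stride [4B, align 4] → 4
@4: mip_level [4B, align 4] → 8
@8: format [2B, align 2] → 10
+6 pad (align 8)
@16: height [24B, align 8] → 40
@40: pitch [4B, align 4] → 44
@44: depth [4B, align 4] → 48
@48: width [4B, align 4] → 52
@52: channels [2B, align 2] → 54
+2 tail pad (align 8)
size 56, align 8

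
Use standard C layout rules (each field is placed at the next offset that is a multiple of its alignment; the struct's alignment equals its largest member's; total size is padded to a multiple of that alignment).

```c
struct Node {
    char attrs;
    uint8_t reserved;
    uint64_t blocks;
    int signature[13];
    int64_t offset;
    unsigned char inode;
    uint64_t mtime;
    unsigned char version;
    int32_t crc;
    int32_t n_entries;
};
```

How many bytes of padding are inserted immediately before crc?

3

@0: attrs [1B, align 1] → 1
@1: reserved [1B, align 1] → 2
+6 pad (align 8)
@8: blocks [8B, align 8] → 16
@16: signature [52B, align 4] → 68
+4 pad (align 8)
@72: offset [8B, align 8] → 80
@80: inode [1B, align 1] → 81
+7 pad (align 8)
@88: mtime [8B, align 8] → 96
@96: version [1B, align 1] → 97
+3 pad (align 4)
@100: crc [4B, align 4] → 104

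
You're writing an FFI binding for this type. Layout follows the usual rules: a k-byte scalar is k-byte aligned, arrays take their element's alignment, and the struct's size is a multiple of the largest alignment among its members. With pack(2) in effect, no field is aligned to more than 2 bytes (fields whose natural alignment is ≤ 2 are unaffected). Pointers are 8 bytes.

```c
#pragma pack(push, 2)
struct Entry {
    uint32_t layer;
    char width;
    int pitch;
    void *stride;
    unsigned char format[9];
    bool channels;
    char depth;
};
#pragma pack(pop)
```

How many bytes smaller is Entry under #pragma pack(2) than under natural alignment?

natural layout:
  layer at 0 (size 4, align 4) → ends 4
  width at 4 (size 1, align 1) → ends 5
  pad 3 to align 4 for pitch
  pitch at 8 (size 4, align 4) → ends 12
  pad 4 to align 8 for stride
  stride at 16 (size 8, align 8) → ends 24
  format at 24 (size 9, align 1) → ends 33
  channels at 33 (size 1, align 1) → ends 34
  depth at 34 (size 1, align 1) → ends 35
  tail pad 5 to reach multiple of 8
  total 40 bytes, alignment 8
packed(2) layout:
  layer at 0 (size 4, align 2) → ends 4
  width at 4 (size 1, align 1) → ends 5
  pad 1 to align 2 for pitch
  pitch at 6 (size 4, align 2) → ends 10
  stride at 10 (size 8, align 2) → ends 18
  format at 18 (size 9, align 1) → ends 27
  channels at 27 (size 1, align 1) → ends 28
  depth at 28 (size 1, align 1) → ends 29
  tail pad 1 to reach multiple of 2
  total 30 bytes, alignment 2
40 − 30 = 10

10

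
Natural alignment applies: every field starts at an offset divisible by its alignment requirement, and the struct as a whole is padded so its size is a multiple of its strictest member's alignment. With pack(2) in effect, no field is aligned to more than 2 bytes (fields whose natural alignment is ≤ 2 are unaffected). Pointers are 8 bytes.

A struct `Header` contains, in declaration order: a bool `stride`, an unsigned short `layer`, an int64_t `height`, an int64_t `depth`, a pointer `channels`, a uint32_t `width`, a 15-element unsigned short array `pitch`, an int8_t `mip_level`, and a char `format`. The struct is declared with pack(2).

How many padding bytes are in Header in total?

1

stride at 0 (size 1, align 1) → ends 1
pad 1 to align 2 for layer
layer at 2 (size 2, align 2) → ends 4
height at 4 (size 8, align 2) → ends 12
depth at 12 (size 8, align 2) → ends 20
channels at 20 (size 8, align 2) → ends 28
width at 28 (size 4, align 2) → ends 32
pitch at 32 (size 30, align 2) → ends 62
mip_level at 62 (size 1, align 1) → ends 63
format at 63 (size 1, align 1) → ends 64
total 64 bytes, alignment 2
data bytes 63, size 64 → padding 1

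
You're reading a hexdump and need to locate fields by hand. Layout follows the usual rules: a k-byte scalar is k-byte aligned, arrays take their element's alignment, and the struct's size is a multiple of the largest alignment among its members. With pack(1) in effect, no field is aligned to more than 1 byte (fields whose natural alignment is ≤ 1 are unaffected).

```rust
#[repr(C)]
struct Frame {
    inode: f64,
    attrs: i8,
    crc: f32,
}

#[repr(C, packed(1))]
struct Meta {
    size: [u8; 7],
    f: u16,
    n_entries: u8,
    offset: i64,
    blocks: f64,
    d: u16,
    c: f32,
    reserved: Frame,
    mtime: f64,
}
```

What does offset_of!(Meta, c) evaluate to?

Frame: 0..8  inode  (8B, 8-aligned); 8..9  attrs  (1B, 1-aligned); 9..12  -- padding (3B); 12..16  crc  (4B, 4-aligned); sizeof = 16, alignof = 8
0..7  size  (7B, 1-aligned)
7..9  f  (2B, 1-aligned)
9..10  n_entries  (1B, 1-aligned)
10..18  offset  (8B, 1-aligned)
18..26  blocks  (8B, 1-aligned)
26..28  d  (2B, 1-aligned)
28..32  c  (4B, 1-aligned)

28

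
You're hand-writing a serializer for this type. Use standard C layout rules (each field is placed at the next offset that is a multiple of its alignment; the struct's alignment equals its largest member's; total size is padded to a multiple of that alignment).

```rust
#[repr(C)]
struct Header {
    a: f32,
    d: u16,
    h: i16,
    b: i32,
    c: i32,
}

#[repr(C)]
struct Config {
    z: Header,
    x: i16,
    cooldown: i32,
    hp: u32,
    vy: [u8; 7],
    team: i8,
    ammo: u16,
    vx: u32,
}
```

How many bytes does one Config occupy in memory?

44

Header: 0..4  a  (4B, 4-aligned); 4..6  d  (2B, 2-aligned); 6..8  h  (2B, 2-aligned); 8..12  b  (4B, 4-aligned); 12..16  c  (4B, 4-aligned); sizeof = 16, alignof = 4
0..16  z  (16B, 4-aligned)
16..18  x  (2B, 2-aligned)
18..20  -- padding (2B)
20..24  cooldown  (4B, 4-aligned)
24..28  hp  (4B, 4-aligned)
28..35  vy  (7B, 1-aligned)
35..36  team  (1B, 1-aligned)
36..38  ammo  (2B, 2-aligned)
38..40  -- padding (2B)
40..44  vx  (4B, 4-aligned)
sizeof = 44, alignof = 4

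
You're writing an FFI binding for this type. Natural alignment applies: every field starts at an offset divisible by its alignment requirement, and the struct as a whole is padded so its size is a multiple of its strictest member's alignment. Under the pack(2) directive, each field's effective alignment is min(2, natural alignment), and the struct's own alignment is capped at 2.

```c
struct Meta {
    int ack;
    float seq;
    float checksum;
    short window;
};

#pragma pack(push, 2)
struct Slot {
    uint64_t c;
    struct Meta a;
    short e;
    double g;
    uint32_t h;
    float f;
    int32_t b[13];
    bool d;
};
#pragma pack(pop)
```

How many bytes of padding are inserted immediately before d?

0

Meta: 0..4  ack  (4B, 4-aligned); 4..8  seq  (4B, 4-aligned); 8..12  checksum  (4B, 4-aligned); 12..14  window  (2B, 2-aligned); 14..16  -- tail padding (2B); sizeof = 16, alignof = 4
0..8  c  (8B, 2-aligned)
8..24  a  (16B, 2-aligned)
24..26  e  (2B, 2-aligned)
26..34  g  (8B, 2-aligned)
34..38  h  (4B, 2-aligned)
38..42  f  (4B, 2-aligned)
42..94  b  (52B, 2-aligned)
94..95  d  (1B, 1-aligned)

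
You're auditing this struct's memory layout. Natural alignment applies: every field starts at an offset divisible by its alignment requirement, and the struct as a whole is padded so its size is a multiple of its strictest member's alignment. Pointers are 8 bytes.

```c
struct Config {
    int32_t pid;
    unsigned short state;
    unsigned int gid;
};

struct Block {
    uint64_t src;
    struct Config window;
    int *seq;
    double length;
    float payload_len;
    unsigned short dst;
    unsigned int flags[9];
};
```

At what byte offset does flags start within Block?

Config: pid at 0 (size 4, align 4) → ends 4; state at 4 (size 2, align 2) → ends 6; pad 2 to align 4 for gid; gid at 8 (size 4, align 4) → ends 12; total 12 bytes, alignment 4
src at 0 (size 8, align 8) → ends 8
window at 8 (size 12, align 4) → ends 20
pad 4 to align 8 for seq
seq at 24 (size 8, align 8) → ends 32
length at 32 (size 8, align 8) → ends 40
payload_len at 40 (size 4, align 4) → ends 44
dst at 44 (size 2, align 2) → ends 46
pad 2 to align 4 for flags
flags at 48 (size 36, align 4) → ends 84

48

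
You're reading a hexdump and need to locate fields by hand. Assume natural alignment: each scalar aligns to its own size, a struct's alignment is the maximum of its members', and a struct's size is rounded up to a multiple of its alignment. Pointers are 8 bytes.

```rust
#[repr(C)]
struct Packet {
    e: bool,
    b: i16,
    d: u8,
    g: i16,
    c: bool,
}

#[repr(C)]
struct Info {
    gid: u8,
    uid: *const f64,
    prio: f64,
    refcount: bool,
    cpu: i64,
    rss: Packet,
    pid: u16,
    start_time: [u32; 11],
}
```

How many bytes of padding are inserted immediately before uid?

7

Packet: e at 0 (size 1, align 1) → ends 1; pad 1 to align 2 for b; b at 2 (size 2, align 2) → ends 4; d at 4 (size 1, align 1) → ends 5; pad 1 to align 2 for g; g at 6 (size 2, align 2) → ends 8; c at 8 (size 1, align 1) → ends 9; tail pad 1 to reach multiple of 2; total 10 bytes, alignment 2
gid at 0 (size 1, align 1) → ends 1
pad 7 to align 8 for uid
uid at 8 (size 8, align 8) → ends 16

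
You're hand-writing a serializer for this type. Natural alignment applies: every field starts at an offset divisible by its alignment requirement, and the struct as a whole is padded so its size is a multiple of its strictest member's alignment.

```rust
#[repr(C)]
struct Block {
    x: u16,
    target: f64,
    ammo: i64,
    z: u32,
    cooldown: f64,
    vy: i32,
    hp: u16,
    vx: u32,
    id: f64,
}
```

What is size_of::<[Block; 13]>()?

@0: x [2B, align 2] → 2
+6 pad (align 8)
@8: target [8B, align 8] → 16
@16: ammo [8B, align 8] → 24
@24: z [4B, align 4] → 28
+4 pad (align 8)
@32: cooldown [8B, align 8] → 40
@40: vy [4B, align 4] → 44
@44: hp [2B, align 2] → 46
+2 pad (align 4)
@48: vx [4B, align 4] → 52
+4 pad (align 8)
@56: id [8B, align 8] → 64
size 64, align 8
array of 13: 13 × 64 = 832

832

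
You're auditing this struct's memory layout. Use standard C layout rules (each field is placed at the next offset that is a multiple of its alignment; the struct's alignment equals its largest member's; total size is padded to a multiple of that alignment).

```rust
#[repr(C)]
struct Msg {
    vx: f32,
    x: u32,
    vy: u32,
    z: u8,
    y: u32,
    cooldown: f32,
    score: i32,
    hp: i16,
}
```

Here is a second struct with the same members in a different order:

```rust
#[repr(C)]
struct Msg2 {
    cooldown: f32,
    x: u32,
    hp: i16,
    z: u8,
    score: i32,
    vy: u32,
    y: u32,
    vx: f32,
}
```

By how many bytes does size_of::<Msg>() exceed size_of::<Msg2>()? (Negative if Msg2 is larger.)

0..4  vx  (4B, 4-aligned)
4..8  x  (4B, 4-aligned)
8..12  vy  (4B, 4-aligned)
12..13  z  (1B, 1-aligned)
13..16  -- padding (3B)
16..20  y  (4B, 4-aligned)
20..24  cooldown  (4B, 4-aligned)
24..28  score  (4B, 4-aligned)
28..30  hp  (2B, 2-aligned)
30..32  -- tail padding (2B)
sizeof = 32, alignof = 4
— Msg2 —
0..4  cooldown  (4B, 4-aligned)
4..8  x  (4B, 4-aligned)
8..10  hp  (2B, 2-aligned)
10..11  z  (1B, 1-aligned)
11..12  -- padding (1B)
12..16  score  (4B, 4-aligned)
16..20  vy  (4B, 4-aligned)
20..24  y  (4B, 4-aligned)
24..28  vx  (4B, 4-aligned)
sizeof = 28, alignof = 4
32 − 28 = 4

4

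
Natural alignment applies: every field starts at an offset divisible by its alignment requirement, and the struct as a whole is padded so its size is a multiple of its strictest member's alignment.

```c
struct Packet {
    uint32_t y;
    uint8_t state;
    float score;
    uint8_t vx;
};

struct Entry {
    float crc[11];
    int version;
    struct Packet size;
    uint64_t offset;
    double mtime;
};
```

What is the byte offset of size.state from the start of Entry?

52

Packet: @0: y [4B, align 4] → 4; @4: state [1B, align 1] → 5; +3 pad (align 4); @8: score [4B, align 4] → 12; @12: vx [1B, align 1] → 13; +3 tail pad (align 4); size 16, align 4
@0: crc [44B, align 4] → 44
@44: version [4B, align 4] → 48
@48: size [16B, align 4] → 64
within Packet: state at 4
48 + 4 = 52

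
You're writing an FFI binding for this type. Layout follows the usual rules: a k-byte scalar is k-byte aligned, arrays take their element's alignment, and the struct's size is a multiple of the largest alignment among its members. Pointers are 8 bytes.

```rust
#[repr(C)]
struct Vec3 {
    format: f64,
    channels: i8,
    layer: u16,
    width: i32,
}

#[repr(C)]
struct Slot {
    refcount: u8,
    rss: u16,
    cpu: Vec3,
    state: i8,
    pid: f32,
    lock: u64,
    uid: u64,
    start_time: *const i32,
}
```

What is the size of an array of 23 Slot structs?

1288

Vec3: @0: format [8B, align 8] → 8; @8: channels [1B, align 1] → 9; +1 pad (align 2); @10: layer [2B, align 2] → 12; @12: width [4B, align 4] → 16; size 16, align 8
@0: refcount [1B, align 1] → 1
+1 pad (align 2)
@2: rss [2B, align 2] → 4
+4 pad (align 8)
@8: cpu [16B, align 8] → 24
@24: state [1B, align 1] → 25
+3 pad (align 4)
@28: pid [4B, align 4] → 32
@32: lock [8B, align 8] → 40
@40: uid [8B, align 8] → 48
@48: start_time [8B, align 8] → 56
size 56, align 8
array of 23: 23 × 56 = 1288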